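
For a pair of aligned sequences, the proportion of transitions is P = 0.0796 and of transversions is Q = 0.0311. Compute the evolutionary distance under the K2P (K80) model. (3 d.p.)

Under the Kimura two-parameter model, d = −½ ln(1 − 2P − Q) − ¼ ln(1 − 2Q).
1 − 2P − Q = 0.8097, giving −½ ln(0.8097) = 0.105546.
1 − 2Q = 0.9378, giving −¼ ln(0.9378) = 0.016055.
d = 0.105546 + 0.016055 = 0.121601.

0.122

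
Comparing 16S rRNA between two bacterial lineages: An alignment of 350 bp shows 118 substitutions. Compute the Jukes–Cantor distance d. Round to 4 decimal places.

0.4477

p = 118/350 ≈ 0.337143.
d = −(3/4) ln(1 − 4p/3) = −0.75 ln(1 − 0.449524) = −0.75 ln(0.550476)
  = −0.75 × (-0.596972) = 0.447729 substitutions/site.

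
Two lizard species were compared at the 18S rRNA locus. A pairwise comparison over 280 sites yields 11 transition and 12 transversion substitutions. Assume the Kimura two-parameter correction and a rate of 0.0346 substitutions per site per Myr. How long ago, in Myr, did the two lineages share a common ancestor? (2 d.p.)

1.26

P = 11/280 ≈ 0.039286 and Q = 12/280 ≈ 0.042857.
Under the Kimura two-parameter model, d = −½ ln(1 − 2P − Q) − ¼ ln(1 − 2Q).
1 − 2P − Q = 0.878571, giving −½ ln(0.878571) = 0.064729.
1 − 2Q = 0.914286, giving −¼ ln(0.914286) = 0.022403.
d = 0.064729 + 0.022403 = 0.087132.
Under a molecular clock d = 2μt, so t = d/(2μ) = 0.087132 / (2 × 0.0346) = 1.26 Myr.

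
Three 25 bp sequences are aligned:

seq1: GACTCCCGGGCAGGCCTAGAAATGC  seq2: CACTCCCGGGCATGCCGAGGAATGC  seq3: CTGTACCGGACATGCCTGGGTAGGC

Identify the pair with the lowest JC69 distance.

seq1 and seq2

seq1–seq2: 4/25 differ, p = 0.160, d = 0.180.
seq1–seq3: 10/25 differ, p = 0.400, d = 0.572.
seq2–seq3: 8/25 differ, p = 0.320, d = 0.417.
The smallest distance is between seq1 and seq2.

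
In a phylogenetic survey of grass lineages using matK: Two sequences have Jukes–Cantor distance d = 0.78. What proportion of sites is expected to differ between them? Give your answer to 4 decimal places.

p = (3/4)(1 − e^(−4d/3)) = 0.75 × (1 − e^(-1.04)) = 0.75 × (1 − 0.353455) = 0.484909.

0.4849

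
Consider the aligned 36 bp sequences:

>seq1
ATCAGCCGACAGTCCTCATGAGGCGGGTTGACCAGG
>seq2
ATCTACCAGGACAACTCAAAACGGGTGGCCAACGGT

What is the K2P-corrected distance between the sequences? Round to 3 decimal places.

Of 36 sites, 6 differences are transitions and 13 are transversions, so P = 6/36 ≈ 0.166667 and Q = 13/36 ≈ 0.361111.
Under the Kimura two-parameter model, d = −½ ln(1 − 2P − Q) − ¼ ln(1 − 2Q).
1 − 2P − Q = 0.305555, giving −½ ln(0.305555) = 0.592813.
1 − 2Q = 0.277778, giving −¼ ln(0.277778) = 0.320233.
d = 0.592813 + 0.320233 = 0.913046.

0.913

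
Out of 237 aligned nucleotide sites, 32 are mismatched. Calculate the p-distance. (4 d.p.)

0.1350

p = 32/237 = 0.135021… ≈ 0.1350 (to 4 d.p.).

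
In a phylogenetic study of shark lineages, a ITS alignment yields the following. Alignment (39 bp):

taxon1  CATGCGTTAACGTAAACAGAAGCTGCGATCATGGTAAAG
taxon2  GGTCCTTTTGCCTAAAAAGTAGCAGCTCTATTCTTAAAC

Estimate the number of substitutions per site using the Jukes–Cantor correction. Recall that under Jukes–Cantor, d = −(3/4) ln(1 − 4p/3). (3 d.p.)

0.653

The sequences differ at 17 of 39 sites, so p = 17/39 ≈ 0.435897.
d = −(3/4) ln(1 − 4p/3) = −0.75 ln(1 − 0.581196) = −0.75 ln(0.418804)
  = −0.75 × (-0.870352) = 0.652764 substitutions/site.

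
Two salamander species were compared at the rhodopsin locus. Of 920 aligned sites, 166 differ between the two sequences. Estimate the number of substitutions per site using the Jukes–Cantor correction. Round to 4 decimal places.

p = 166/920 ≈ 0.180435.
d = −(3/4) ln(1 − 4p/3) = −0.75 ln(1 − 0.24058) = −0.75 ln(0.75942)
  = −0.75 × (-0.275200) = 0.206400 substitutions/site.

0.2064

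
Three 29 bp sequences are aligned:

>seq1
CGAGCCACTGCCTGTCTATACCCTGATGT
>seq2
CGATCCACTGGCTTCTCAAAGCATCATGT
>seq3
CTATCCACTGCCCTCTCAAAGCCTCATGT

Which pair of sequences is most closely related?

seq2 and seq3

seq1–seq2: 10/29 differ, p = 0.345, d = 0.462.
seq1–seq3: 10/29 differ, p = 0.345, d = 0.462.
seq2–seq3: 4/29 differ, p = 0.138, d = 0.152.
The smallest distance is between seq2 and seq3.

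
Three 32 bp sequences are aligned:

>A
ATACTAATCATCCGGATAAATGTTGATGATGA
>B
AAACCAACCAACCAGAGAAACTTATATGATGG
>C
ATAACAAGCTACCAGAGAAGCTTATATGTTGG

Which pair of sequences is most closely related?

B and C

A–B: 11/32 differ, p = 0.344, d = 0.460.
A–C: 14/32 differ, p = 0.438, d = 0.657.
B–C: 6/32 differ, p = 0.188, d = 0.216.
The smallest distance is between B and C.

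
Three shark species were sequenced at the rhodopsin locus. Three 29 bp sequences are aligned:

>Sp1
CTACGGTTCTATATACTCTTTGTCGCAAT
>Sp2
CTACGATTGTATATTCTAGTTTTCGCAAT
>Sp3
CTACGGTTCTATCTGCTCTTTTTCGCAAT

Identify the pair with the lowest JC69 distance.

Sp1 and Sp3

Sp1–Sp2: 6/29 differ, p = 0.207, d = 0.242.
Sp1–Sp3: 3/29 differ, p = 0.103, d = 0.111.
Sp2–Sp3: 6/29 differ, p = 0.207, d = 0.242.
The smallest distance is between Sp1 and Sp3.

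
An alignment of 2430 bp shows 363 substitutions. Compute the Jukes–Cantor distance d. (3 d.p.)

p = 363/2430 ≈ 0.149383.
d = −(3/4) ln(1 − 4p/3) = −0.75 ln(1 − 0.199177) = −0.75 ln(0.800823)
  = −0.75 × (-0.222115) = 0.166586 substitutions/site.

0.167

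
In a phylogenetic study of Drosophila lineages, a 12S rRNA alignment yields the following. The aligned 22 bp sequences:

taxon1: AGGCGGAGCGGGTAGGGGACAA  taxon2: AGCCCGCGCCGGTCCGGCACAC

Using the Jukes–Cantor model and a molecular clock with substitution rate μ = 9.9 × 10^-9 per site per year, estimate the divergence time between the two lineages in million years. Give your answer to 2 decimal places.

The sequences differ at 8 of 22 sites (3, 5, 7, 10, 14, 15, 18, 22), so p = 8/22 ≈ 0.363636.
d = −(3/4) ln(1 − 4p/3) = −0.75 ln(1 − 0.484848) = −0.75 ln(0.515152)
  = −0.75 × (-0.663293) = 0.497470 substitutions/site.
Under a molecular clock d = 2μt, so t = d/(2μ) = 0.497470 / (2 × 9.9 × 10^-9) = 25.12 million years.

25.12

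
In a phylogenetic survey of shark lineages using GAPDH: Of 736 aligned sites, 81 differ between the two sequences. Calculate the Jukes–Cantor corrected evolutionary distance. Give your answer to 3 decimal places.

0.119

p = 81/736 ≈ 0.110054.
d = −(3/4) ln(1 − 4p/3) = −0.75 ln(1 − 0.146739) = −0.75 ln(0.853261)
  = −0.75 × (-0.158690) = 0.119018 substitutions/site.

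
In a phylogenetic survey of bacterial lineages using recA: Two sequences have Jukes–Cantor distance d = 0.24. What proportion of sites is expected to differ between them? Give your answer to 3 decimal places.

0.205

p = (3/4)(1 − e^(−4d/3)) = 0.75 × (1 − e^(-0.32)) = 0.75 × (1 − 0.726149) = 0.205388.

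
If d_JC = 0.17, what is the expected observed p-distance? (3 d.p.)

0.152

p = (3/4)(1 − e^(−4d/3)) = 0.75 × (1 − e^(-0.226667)) = 0.75 × (1 − 0.797186) = 0.152111.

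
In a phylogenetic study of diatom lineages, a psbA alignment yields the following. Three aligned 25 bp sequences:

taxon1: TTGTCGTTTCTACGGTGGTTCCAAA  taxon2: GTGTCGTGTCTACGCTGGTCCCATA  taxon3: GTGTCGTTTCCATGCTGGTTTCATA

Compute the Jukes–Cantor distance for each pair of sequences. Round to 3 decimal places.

d(taxon1,taxon2) = 0.233, d(taxon1,taxon3) = 0.289, d(taxon2,taxon3) = 0.233

taxon1–taxon2: 5/25 sites differ → p = 0.2, d = −0.75 ln(1 − 0.266667) = 0.232617 ≈ 0.233.
taxon1–taxon3: 6/25 sites differ → p = 0.24, d = −0.75 ln(1 − 0.32) = 0.289247 ≈ 0.289.
taxon2–taxon3: 5/25 sites differ → p = 0.2, d = −0.75 ln(1 − 0.266667) = 0.232617 ≈ 0.233.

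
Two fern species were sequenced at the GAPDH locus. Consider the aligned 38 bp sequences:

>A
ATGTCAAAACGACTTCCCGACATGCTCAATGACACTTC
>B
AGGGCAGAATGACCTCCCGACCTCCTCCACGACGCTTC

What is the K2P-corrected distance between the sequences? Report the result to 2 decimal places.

Of 38 sites, 5 differences are transitions and 5 are transversions, so P = 5/38 ≈ 0.131579 and Q = 5/38 ≈ 0.131579.
Under the Kimura two-parameter model, d = −½ ln(1 − 2P − Q) − ¼ ln(1 − 2Q).
1 − 2P − Q = 0.605263, giving −½ ln(0.605263) = 0.251046.
1 − 2Q = 0.736842, giving −¼ ln(0.736842) = 0.076345.
d = 0.251046 + 0.076345 = 0.327391.

0.33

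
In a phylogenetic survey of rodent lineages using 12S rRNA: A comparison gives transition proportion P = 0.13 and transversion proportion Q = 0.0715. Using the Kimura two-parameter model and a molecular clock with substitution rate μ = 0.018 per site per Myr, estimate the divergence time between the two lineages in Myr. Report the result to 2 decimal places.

6.66

Under the Kimura two-parameter model, d = −½ ln(1 − 2P − Q) − ¼ ln(1 − 2Q).
1 − 2P − Q = 0.6685, giving −½ ln(0.6685) = 0.201359.
1 − 2Q = 0.857, giving −¼ ln(0.857) = 0.038579.
d = 0.201359 + 0.038579 = 0.239938.
Under a molecular clock d = 2μt, so t = d/(2μ) = 0.239938 / (2 × 0.018) = 6.66 Myr.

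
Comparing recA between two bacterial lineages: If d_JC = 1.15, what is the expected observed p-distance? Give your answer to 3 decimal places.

p = (3/4)(1 − e^(−4d/3)) = 0.75 × (1 − e^(-1.533333)) = 0.75 × (1 − 0.215815) = 0.588139.

0.588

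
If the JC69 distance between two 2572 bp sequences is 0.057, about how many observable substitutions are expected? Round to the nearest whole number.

141

Invert JC69: p = (3/4)(1 − e^(−4d/3)) = 0.75 × (1 − e^(-0.076)) = 0.75 × (1 − 0.926816) = 0.054888.
Expected differing sites = pL ≈ 0.054888 × 2572 = 141.171936 ≈ 141.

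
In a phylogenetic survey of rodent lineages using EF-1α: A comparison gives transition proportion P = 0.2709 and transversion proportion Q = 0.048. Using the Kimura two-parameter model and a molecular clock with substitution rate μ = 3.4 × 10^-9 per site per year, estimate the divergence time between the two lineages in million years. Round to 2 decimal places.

69.23

Under the Kimura two-parameter model, d = −½ ln(1 − 2P − Q) − ¼ ln(1 − 2Q).
1 − 2P − Q = 0.4102, giving −½ ln(0.4102) = 0.445555.
1 − 2Q = 0.904, giving −¼ ln(0.904) = 0.025231.
d = 0.445555 + 0.025231 = 0.470786.
Under a molecular clock d = 2μt, so t = d/(2μ) = 0.470786 / (2 × 3.4 × 10^-9) = 69.23 million years.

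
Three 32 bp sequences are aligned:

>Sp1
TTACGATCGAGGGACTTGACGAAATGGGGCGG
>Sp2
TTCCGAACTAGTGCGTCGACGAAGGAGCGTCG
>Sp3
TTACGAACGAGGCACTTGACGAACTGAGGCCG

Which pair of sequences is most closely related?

Sp1–Sp2: 13/32 differ, p = 0.406, d = 0.585.
Sp1–Sp3: 5/32 differ, p = 0.156, d = 0.175.
Sp2–Sp3: 13/32 differ, p = 0.406, d = 0.585.
The smallest distance is between Sp1 and Sp3.

Sp1 and Sp3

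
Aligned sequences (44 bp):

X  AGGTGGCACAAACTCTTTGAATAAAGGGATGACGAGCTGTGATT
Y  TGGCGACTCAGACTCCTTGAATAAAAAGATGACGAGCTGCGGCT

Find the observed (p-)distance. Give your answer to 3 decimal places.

0.250

The sequences differ at 11 of 44 positions.
p = 11/44 = 0.250.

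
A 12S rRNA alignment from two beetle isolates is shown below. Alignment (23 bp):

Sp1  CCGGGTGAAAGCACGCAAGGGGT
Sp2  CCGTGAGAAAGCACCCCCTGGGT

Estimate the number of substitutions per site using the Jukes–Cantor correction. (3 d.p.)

0.321

The sequences differ at 6 of 23 sites (4, 6, 15, 17, 18, 19), so p = 6/23 ≈ 0.26087.
d = −(3/4) ln(1 − 4p/3) = −0.75 ln(1 − 0.347827) = −0.75 ln(0.652173)
  = −0.75 × (-0.427445) = 0.320584 substitutions/site.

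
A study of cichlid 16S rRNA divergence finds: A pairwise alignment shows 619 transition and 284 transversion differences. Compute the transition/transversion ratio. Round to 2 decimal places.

2.18

R = 619/284 = 2.179577… ≈ 2.18 (to 2 d.p.).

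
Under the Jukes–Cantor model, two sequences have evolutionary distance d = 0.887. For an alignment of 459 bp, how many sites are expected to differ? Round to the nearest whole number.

239

Invert JC69: p = (3/4)(1 − e^(−4d/3)) = 0.75 × (1 − e^(-1.182667)) = 0.75 × (1 − 0.306460) = 0.520155.
Expected differing sites = pL ≈ 0.520155 × 459 = 238.751145 ≈ 239.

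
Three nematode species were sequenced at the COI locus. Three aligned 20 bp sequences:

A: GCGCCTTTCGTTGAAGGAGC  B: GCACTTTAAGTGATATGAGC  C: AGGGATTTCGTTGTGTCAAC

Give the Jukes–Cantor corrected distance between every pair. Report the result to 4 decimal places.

d(A,B) = 0.5716, d(A,C) = 0.6872, d(B,C) = 1.2071

A–B: 8/20 sites differ → p = 0.4, d = −0.75 ln(1 − 0.533333) = 0.571605 ≈ 0.5716.
A–C: 9/20 sites differ → p = 0.45, d = −0.75 ln(1 − 0.6) = 0.687218 ≈ 0.6872.
B–C: 12/20 sites differ → p = 0.6, d = −0.75 ln(1 − 0.8) = 1.207078 ≈ 1.2071.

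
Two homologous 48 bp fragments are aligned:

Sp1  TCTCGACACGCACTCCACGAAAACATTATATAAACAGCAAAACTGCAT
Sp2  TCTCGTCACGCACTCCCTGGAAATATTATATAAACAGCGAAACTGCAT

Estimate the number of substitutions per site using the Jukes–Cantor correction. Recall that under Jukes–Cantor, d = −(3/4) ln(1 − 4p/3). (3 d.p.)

0.137

The sequences differ at 6 of 48 sites (6, 17, 18, 20, 24, 39), so p = 6/48 = 0.125.
d = −(3/4) ln(1 − 4p/3) = −0.75 ln(1 − 0.166667) = −0.75 ln(0.833333)
  = −0.75 × (-0.182322) = 0.136742 substitutions/site.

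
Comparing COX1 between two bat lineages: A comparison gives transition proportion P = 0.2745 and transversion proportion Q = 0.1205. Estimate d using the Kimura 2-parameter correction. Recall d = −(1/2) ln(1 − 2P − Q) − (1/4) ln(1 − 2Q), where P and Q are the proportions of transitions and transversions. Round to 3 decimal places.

Under the Kimura two-parameter model, d = −½ ln(1 − 2P − Q) − ¼ ln(1 − 2Q).
1 − 2P − Q = 0.3305, giving −½ ln(0.3305) = 0.553574.
1 − 2Q = 0.759, giving −¼ ln(0.759) = 0.068938.
d = 0.553574 + 0.068938 = 0.622512.

0.623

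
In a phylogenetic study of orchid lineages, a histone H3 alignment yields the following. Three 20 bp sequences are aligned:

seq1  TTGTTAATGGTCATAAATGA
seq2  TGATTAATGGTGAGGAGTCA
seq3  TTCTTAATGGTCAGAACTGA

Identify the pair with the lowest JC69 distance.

seq1 and seq3

seq1–seq2: 7/20 differ, p = 0.350, d = 0.471.
seq1–seq3: 3/20 differ, p = 0.150, d = 0.167.
seq2–seq3: 6/20 differ, p = 0.300, d = 0.383.
The smallest distance is between seq1 and seq3.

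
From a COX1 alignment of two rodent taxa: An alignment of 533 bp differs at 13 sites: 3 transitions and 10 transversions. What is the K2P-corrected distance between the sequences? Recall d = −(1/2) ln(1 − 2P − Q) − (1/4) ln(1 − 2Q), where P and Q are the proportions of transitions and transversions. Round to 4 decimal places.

0.0248

P = 3/533 ≈ 0.005629 and Q = 10/533 ≈ 0.018762.
Under the Kimura two-parameter model, d = −½ ln(1 − 2P − Q) − ¼ ln(1 − 2Q).
1 − 2P − Q = 0.96998, giving −½ ln(0.96998) = 0.015240.
1 − 2Q = 0.962476, giving −¼ ln(0.962476) = 0.009562.
d = 0.015240 + 0.009562 = 0.024802.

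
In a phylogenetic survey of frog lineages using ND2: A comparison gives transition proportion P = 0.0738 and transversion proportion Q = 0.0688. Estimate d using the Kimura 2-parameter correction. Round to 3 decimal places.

0.159

Under the Kimura two-parameter model, d = −½ ln(1 − 2P − Q) − ¼ ln(1 − 2Q).
1 − 2P − Q = 0.7836, giving −½ ln(0.7836) = 0.121928.
1 − 2Q = 0.8624, giving −¼ ln(0.8624) = 0.037009.
d = 0.121928 + 0.037009 = 0.158937.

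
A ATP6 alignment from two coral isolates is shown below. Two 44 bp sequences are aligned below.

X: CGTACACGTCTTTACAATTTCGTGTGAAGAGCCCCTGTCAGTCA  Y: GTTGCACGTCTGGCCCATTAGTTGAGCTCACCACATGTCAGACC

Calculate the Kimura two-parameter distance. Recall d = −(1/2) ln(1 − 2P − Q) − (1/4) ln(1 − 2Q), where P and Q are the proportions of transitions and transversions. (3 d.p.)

Of 44 sites, 1 differences are transitions and 18 are transversions, so P = 1/44 ≈ 0.022727 and Q = 18/44 ≈ 0.409091.
Under the Kimura two-parameter model, d = −½ ln(1 − 2P − Q) − ¼ ln(1 − 2Q).
1 − 2P − Q = 0.545455, giving −½ ln(0.545455) = 0.303067.
1 − 2Q = 0.181818, giving −¼ ln(0.181818) = 0.426187.
d = 0.303067 + 0.426187 = 0.729254.

0.729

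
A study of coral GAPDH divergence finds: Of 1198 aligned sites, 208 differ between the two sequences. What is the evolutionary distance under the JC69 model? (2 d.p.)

p = 208/1198 ≈ 0.173623.
d = −(3/4) ln(1 − 4p/3) = −0.75 ln(1 − 0.231497) = −0.75 ln(0.768503)
  = −0.75 × (-0.263311) = 0.197483 substitutions/site.

0.20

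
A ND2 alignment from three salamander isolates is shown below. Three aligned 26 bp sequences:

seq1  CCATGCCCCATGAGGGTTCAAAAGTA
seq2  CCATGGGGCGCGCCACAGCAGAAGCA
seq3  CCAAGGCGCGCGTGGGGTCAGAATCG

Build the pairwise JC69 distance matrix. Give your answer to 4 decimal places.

d(seq1,seq2) = 0.8240, d(seq1,seq3) = 0.6228, d(seq2,seq3) = 0.5393

seq1–seq2: 13/26 sites differ → p = 0.5, d = −0.75 ln(1 − 0.666667) = 0.823960 ≈ 0.8240.
seq1–seq3: 11/26 sites differ → p ≈ 0.423077, d = −0.75 ln(1 − 0.564103) = 0.622762 ≈ 0.6228.
seq2–seq3: 10/26 sites differ → p ≈ 0.384615, d = −0.75 ln(1 − 0.51282) = 0.539341 ≈ 0.5393.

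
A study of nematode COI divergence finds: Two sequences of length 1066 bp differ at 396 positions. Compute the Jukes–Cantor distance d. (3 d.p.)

p = 396/1066 ≈ 0.371482.
d = −(3/4) ln(1 − 4p/3) = −0.75 ln(1 − 0.495309) = −0.75 ln(0.504691)
  = −0.75 × (-0.683809) = 0.512857 substitutions/site.

0.513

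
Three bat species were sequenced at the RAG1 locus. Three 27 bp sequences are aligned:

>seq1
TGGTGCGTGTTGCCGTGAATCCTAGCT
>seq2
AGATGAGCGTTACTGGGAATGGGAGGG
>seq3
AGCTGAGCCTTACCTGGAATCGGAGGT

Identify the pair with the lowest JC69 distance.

seq2 and seq3

seq1–seq2: 12/27 differ, p = 0.444, d = 0.673.
seq1–seq3: 11/27 differ, p = 0.407, d = 0.588.
seq2–seq3: 6/27 differ, p = 0.222, d = 0.264.
The smallest distance is between seq2 and seq3.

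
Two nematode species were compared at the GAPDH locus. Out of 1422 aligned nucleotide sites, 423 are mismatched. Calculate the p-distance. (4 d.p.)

p = 423/1422 = 0.297468… ≈ 0.2975 (to 4 d.p.).

0.2975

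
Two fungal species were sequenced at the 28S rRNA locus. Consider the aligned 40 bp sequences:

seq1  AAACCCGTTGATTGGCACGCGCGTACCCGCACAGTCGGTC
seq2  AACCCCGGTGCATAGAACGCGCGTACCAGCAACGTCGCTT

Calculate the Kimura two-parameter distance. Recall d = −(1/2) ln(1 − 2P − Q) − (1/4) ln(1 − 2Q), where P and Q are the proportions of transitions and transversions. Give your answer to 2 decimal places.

0.35

Of 40 sites, 2 differences are transitions and 9 are transversions, so P = 2/40 = 0.05 and Q = 9/40 = 0.225.
Under the Kimura two-parameter model, d = −½ ln(1 − 2P − Q) − ¼ ln(1 − 2Q).
1 − 2P − Q = 0.675, giving −½ ln(0.675) = 0.196521.
1 − 2Q = 0.55, giving −¼ ln(0.55) = 0.149459.
d = 0.196521 + 0.149459 = 0.345980.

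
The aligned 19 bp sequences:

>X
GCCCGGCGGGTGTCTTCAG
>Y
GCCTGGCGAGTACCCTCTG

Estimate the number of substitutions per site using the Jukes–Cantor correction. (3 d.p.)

0.410

The sequences differ at 6 of 19 sites (4, 9, 12, 13, 15, 18), so p = 6/19 ≈ 0.315789.
d = −(3/4) ln(1 − 4p/3) = −0.75 ln(1 − 0.421052) = −0.75 ln(0.578948)
  = −0.75 × (-0.546543) = 0.409907 substitutions/site.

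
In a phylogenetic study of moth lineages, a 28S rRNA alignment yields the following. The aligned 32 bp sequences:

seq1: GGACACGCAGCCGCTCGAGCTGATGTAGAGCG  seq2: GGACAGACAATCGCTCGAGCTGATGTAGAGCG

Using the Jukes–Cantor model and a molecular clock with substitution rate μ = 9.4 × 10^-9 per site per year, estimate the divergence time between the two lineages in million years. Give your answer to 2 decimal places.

The sequences differ at 4 of 32 sites (6, 7, 10, 11), so p = 4/32 = 0.125.
d = −(3/4) ln(1 − 4p/3) = −0.75 ln(1 − 0.166667) = −0.75 ln(0.833333)
  = −0.75 × (-0.182322) = 0.136742 substitutions/site.
Under a molecular clock d = 2μt, so t = d/(2μ) = 0.136742 / (2 × 9.4 × 10^-9) = 7.27 million years.

7.27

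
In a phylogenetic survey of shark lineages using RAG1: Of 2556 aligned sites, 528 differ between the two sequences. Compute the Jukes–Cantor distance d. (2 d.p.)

p = 528/2556 ≈ 0.206573.
d = −(3/4) ln(1 − 4p/3) = −0.75 ln(1 − 0.275431) = −0.75 ln(0.724569)
  = −0.75 × (-0.322178) = 0.241634 substitutions/site.

0.24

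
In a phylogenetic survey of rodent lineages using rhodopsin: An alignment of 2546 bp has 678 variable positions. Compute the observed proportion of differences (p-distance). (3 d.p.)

0.266

p = 678/2546 = 0.266300… ≈ 0.266 (to 3 d.p.).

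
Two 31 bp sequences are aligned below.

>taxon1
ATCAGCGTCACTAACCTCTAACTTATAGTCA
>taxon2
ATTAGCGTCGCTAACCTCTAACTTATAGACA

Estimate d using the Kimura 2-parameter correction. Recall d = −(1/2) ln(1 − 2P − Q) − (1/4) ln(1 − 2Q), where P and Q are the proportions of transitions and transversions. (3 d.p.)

Of 31 sites, 2 differences are transitions and 1 are transversions, so P = 2/31 ≈ 0.064516 and Q = 1/31 ≈ 0.032258.
Under the Kimura two-parameter model, d = −½ ln(1 − 2P − Q) − ¼ ln(1 − 2Q).
1 − 2P − Q = 0.83871, giving −½ ln(0.83871) = 0.087945.
1 − 2Q = 0.935484, giving −¼ ln(0.935484) = 0.016673.
d = 0.087945 + 0.016673 = 0.104618.

0.105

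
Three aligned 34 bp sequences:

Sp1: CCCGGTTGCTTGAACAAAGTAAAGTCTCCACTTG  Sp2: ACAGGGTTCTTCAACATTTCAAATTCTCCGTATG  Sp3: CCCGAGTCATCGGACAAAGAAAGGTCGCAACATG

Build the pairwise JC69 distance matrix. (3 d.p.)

Sp1–Sp2: 13/34 sites differ → p ≈ 0.382353, d = −0.75 ln(1 − 0.509804) = 0.534712 ≈ 0.535.
Sp1–Sp3: 11/34 sites differ → p ≈ 0.323529, d = −0.75 ln(1 − 0.431372) = 0.423397 ≈ 0.423.
Sp2–Sp3: 18/34 sites differ → p ≈ 0.529412, d = −0.75 ln(1 − 0.705883) = 0.917833 ≈ 0.918.

d(Sp1,Sp2) = 0.535, d(Sp1,Sp3) = 0.423, d(Sp2,Sp3) = 0.918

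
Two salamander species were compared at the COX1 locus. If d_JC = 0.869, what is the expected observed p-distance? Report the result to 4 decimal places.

0.5146

p = (3/4)(1 − e^(−4d/3)) = 0.75 × (1 − e^(-1.158667)) = 0.75 × (1 − 0.313904) = 0.514572.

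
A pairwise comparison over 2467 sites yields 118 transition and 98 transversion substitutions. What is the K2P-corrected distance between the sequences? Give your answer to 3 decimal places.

0.093

P = 118/2467 ≈ 0.047831 and Q = 98/2467 ≈ 0.039724.
Under the Kimura two-parameter model, d = −½ ln(1 − 2P − Q) − ¼ ln(1 − 2Q).
1 − 2P − Q = 0.864614, giving −½ ln(0.864614) = 0.072736.
1 − 2Q = 0.920552, giving −¼ ln(0.920552) = 0.020695.
d = 0.072736 + 0.020695 = 0.093431.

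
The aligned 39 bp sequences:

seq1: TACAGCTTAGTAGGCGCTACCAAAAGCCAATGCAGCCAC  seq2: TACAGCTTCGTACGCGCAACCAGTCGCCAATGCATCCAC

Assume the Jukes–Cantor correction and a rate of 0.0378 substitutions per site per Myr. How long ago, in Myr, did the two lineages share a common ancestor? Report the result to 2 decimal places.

2.71

The sequences differ at 7 of 39 sites (9, 13, 18, 23, 24, 25, 35), so p = 7/39 ≈ 0.179487.
d = −(3/4) ln(1 − 4p/3) = −0.75 ln(1 − 0.239316) = −0.75 ln(0.760684)
  = −0.75 × (-0.273537) = 0.205153 substitutions/site.
Under a molecular clock d = 2μt, so t = d/(2μ) = 0.205153 / (2 × 0.0378) = 2.71 Myr.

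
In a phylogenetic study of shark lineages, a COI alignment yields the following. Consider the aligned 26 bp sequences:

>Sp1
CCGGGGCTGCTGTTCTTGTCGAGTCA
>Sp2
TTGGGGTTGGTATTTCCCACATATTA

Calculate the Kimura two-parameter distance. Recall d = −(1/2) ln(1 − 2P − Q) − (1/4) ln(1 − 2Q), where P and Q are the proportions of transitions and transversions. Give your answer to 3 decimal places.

1.374

Of 26 sites, 10 differences are transitions and 4 are transversions, so P = 10/26 ≈ 0.384615 and Q = 4/26 ≈ 0.153846.
Under the Kimura two-parameter model, d = −½ ln(1 − 2P − Q) − ¼ ln(1 − 2Q).
1 − 2P − Q = 0.076924, giving −½ ln(0.076924) = 1.282469.
1 − 2Q = 0.692308, giving −¼ ln(0.692308) = 0.091931.
d = 1.282469 + 0.091931 = 1.374400.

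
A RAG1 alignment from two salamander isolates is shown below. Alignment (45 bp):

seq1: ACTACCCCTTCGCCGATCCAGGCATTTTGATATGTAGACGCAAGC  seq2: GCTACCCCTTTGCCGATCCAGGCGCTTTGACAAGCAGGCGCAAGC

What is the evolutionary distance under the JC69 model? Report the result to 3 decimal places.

The sequences differ at 8 of 45 sites (1, 11, 24, 25, 31, 33, 35, 38), so p = 8/45 ≈ 0.177778.
d = −(3/4) ln(1 − 4p/3) = −0.75 ln(1 − 0.237037) = −0.75 ln(0.762963)
  = −0.75 × (-0.270546) = 0.202910 substitutions/site.

0.203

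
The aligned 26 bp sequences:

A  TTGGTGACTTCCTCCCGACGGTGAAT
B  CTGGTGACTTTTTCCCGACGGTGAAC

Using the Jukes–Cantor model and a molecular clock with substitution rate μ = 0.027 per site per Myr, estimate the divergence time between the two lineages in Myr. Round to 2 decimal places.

The sequences differ at 4 of 26 sites (1, 11, 12, 26), so p = 4/26 ≈ 0.153846.
d = −(3/4) ln(1 − 4p/3) = −0.75 ln(1 − 0.205128) = −0.75 ln(0.794872)
  = −0.75 × (-0.229574) = 0.172181 substitutions/site.
Under a molecular clock d = 2μt, so t = d/(2μ) = 0.172181 / (2 × 0.027) = 3.19 Myr.

3.19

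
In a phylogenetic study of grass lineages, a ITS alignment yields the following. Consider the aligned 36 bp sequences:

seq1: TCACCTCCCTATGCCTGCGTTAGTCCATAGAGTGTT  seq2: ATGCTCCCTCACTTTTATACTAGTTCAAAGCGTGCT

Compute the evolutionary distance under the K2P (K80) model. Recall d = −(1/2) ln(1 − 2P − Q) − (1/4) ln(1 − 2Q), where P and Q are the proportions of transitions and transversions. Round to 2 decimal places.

1.51

Of 36 sites, 15 differences are transitions and 4 are transversions, so P = 15/36 ≈ 0.416667 and Q = 4/36 ≈ 0.111111.
Under the Kimura two-parameter model, d = −½ ln(1 − 2P − Q) − ¼ ln(1 − 2Q).
1 − 2P − Q = 0.055555, giving −½ ln(0.055555) = 1.445191.
1 − 2Q = 0.777778, giving −¼ ln(0.777778) = 0.062829.
d = 1.445191 + 0.062829 = 1.508020.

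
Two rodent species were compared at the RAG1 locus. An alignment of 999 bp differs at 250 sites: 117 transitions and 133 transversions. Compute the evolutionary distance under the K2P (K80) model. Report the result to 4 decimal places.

0.3063

P = 117/999 ≈ 0.117117 and Q = 133/999 ≈ 0.133133.
Under the Kimura two-parameter model, d = −½ ln(1 − 2P − Q) − ¼ ln(1 − 2Q).
1 − 2P − Q = 0.632633, giving −½ ln(0.632633) = 0.228932.
1 − 2Q = 0.733734, giving −¼ ln(0.733734) = 0.077402.
d = 0.228932 + 0.077402 = 0.306334.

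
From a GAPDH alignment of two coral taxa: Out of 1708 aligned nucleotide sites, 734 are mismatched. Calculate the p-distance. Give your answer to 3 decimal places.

0.430

p = 734/1708 = 0.429742… ≈ 0.430 (to 3 d.p.).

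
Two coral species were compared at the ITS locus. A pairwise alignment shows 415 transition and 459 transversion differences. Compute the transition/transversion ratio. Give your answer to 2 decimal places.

R = 415/459 = 0.904139… ≈ 0.90 (to 2 d.p.).

0.90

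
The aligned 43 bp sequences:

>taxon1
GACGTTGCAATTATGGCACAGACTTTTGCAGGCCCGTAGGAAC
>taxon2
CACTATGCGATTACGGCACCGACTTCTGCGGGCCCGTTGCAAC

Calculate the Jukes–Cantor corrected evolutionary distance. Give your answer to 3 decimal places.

The sequences differ at 10 of 43 sites (1, 4, 5, 9, 14, 20, 26, 30, 38, 40), so p = 10/43 ≈ 0.232558.
d = −(3/4) ln(1 − 4p/3) = −0.75 ln(1 − 0.310077) = −0.75 ln(0.689923)
  = −0.75 × (-0.371175) = 0.278381 substitutions/site.

0.278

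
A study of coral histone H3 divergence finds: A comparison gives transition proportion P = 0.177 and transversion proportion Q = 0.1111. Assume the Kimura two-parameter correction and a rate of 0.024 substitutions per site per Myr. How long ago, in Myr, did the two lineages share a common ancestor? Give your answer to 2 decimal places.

Under the Kimura two-parameter model, d = −½ ln(1 − 2P − Q) − ¼ ln(1 − 2Q).
1 − 2P − Q = 0.5349, giving −½ ln(0.5349) = 0.312838.
1 − 2Q = 0.7778, giving −¼ ln(0.7778) = 0.062821.
d = 0.312838 + 0.062821 = 0.375659.
Under a molecular clock d = 2μt, so t = d/(2μ) = 0.375659 / (2 × 0.024) = 7.83 Myr.

7.83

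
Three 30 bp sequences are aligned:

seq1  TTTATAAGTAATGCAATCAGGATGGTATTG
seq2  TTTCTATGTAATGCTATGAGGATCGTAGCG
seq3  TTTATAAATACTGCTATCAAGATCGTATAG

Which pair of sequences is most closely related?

seq1 and seq3

seq1–seq2: 7/30 differ, p = 0.233, d = 0.280.
seq1–seq3: 6/30 differ, p = 0.200, d = 0.233.
seq2–seq3: 8/30 differ, p = 0.267, d = 0.330.
The smallest distance is between seq1 and seq3.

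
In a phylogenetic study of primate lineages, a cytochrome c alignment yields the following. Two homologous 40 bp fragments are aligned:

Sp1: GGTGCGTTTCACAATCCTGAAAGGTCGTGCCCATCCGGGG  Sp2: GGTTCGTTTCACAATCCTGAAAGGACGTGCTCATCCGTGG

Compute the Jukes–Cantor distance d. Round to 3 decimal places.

The sequences differ at 4 of 40 sites (4, 25, 31, 38), so p = 4/40 = 0.1.
d = −(3/4) ln(1 − 4p/3) = −0.75 ln(1 − 0.133333) = −0.75 ln(0.866667)
  = −0.75 × (-0.143100) = 0.107325 substitutions/site.

0.107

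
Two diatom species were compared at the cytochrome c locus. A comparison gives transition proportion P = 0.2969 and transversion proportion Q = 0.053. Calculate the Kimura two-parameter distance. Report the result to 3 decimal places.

0.548

Under the Kimura two-parameter model, d = −½ ln(1 − 2P − Q) − ¼ ln(1 − 2Q).
1 − 2P − Q = 0.3532, giving −½ ln(0.3532) = 0.520360.
1 − 2Q = 0.894, giving −¼ ln(0.894) = 0.028012.
d = 0.520360 + 0.028012 = 0.548372.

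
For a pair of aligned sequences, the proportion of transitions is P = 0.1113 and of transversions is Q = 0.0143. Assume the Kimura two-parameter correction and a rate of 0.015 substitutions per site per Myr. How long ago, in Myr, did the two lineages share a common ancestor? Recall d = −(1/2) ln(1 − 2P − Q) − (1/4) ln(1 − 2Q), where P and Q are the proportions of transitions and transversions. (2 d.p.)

Under the Kimura two-parameter model, d = −½ ln(1 − 2P − Q) − ¼ ln(1 − 2Q).
1 − 2P − Q = 0.7631, giving −½ ln(0.7631) = 0.135183.
1 − 2Q = 0.9714, giving −¼ ln(0.9714) = 0.007254.
d = 0.135183 + 0.007254 = 0.142437.
Under a molecular clock d = 2μt, so t = d/(2μ) = 0.142437 / (2 × 0.015) = 4.75 Myr.

4.75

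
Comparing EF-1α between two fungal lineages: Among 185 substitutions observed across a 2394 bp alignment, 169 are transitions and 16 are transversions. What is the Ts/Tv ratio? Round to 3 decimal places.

10.563

R = 169/16 = 10.5625 ≈ 10.563 (to 3 d.p.).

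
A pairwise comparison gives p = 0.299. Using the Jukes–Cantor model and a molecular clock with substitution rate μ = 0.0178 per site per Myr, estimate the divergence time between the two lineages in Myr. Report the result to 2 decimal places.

10.72

d = −(3/4) ln(1 − 4p/3) = −0.75 ln(1 − 0.398667) = −0.75 ln(0.601333)
  = −0.75 × (-0.508606) = 0.381455 substitutions/site.
Under a molecular clock d = 2μt, so t = d/(2μ) = 0.381455 / (2 × 0.0178) = 10.72 Myr.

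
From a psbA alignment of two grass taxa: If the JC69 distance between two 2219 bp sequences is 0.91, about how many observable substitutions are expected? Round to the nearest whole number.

1170

Invert JC69: p = (3/4)(1 − e^(−4d/3)) = 0.75 × (1 − e^(-1.213333)) = 0.75 × (1 − 0.297205) = 0.527096.
Expected differing sites = pL ≈ 0.527096 × 2219 = 1169.626024 ≈ 1170.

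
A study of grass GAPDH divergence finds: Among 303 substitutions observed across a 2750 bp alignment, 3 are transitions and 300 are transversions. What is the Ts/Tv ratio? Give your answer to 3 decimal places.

R = 3/300 = 0.010.

0.010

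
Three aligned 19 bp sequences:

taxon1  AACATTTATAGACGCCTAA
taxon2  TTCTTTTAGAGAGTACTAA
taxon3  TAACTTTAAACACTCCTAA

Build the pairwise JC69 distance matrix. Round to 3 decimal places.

d(taxon1,taxon2) = 0.507, d(taxon1,taxon3) = 0.410, d(taxon2,taxon3) = 0.507

taxon1–taxon2: 7/19 sites differ → p ≈ 0.368421, d = −0.75 ln(1 − 0.491228) = 0.506816 ≈ 0.507.
taxon1–taxon3: 6/19 sites differ → p ≈ 0.315789, d = −0.75 ln(1 − 0.421052) = 0.409907 ≈ 0.410.
taxon2–taxon3: 7/19 sites differ → p ≈ 0.368421, d = −0.75 ln(1 − 0.491228) = 0.506816 ≈ 0.507.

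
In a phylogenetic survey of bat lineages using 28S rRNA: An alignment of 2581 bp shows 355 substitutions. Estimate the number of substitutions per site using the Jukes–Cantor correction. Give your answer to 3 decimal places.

0.152

p = 355/2581 ≈ 0.137544.
d = −(3/4) ln(1 − 4p/3) = −0.75 ln(1 − 0.183392) = −0.75 ln(0.816608)
  = −0.75 × (-0.202596) = 0.151947 substitutions/site.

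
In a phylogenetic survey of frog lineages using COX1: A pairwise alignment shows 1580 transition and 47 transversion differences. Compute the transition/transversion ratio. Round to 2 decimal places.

33.62

R = 1580/47 = 33.617021… ≈ 33.62 (to 2 d.p.).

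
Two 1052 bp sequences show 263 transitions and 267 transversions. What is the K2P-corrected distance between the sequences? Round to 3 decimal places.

0.878

P = 263/1052 = 0.25 and Q = 267/1052 ≈ 0.253802.
Under the Kimura two-parameter model, d = −½ ln(1 − 2P − Q) − ¼ ln(1 − 2Q).
1 − 2P − Q = 0.246198, giving −½ ln(0.246198) = 0.700810.
1 − 2Q = 0.492396, giving −¼ ln(0.492396) = 0.177118.
d = 0.700810 + 0.177118 = 0.877928.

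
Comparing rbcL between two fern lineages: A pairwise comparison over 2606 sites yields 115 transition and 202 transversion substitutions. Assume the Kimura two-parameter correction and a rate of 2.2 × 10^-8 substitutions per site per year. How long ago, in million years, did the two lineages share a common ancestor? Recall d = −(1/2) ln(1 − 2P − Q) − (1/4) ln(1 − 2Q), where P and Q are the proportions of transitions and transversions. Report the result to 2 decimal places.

3.02

P = 115/2606 ≈ 0.044129 and Q = 202/2606 ≈ 0.077513.
Under the Kimura two-parameter model, d = −½ ln(1 − 2P − Q) − ¼ ln(1 − 2Q).
1 − 2P − Q = 0.834229, giving −½ ln(0.834229) = 0.090624.
1 − 2Q = 0.844974, giving −¼ ln(0.844974) = 0.042112.
d = 0.090624 + 0.042112 = 0.132736.
Under a molecular clock d = 2μt, so t = d/(2μ) = 0.132736 / (2 × 2.2 × 10^-8) = 3.02 million years.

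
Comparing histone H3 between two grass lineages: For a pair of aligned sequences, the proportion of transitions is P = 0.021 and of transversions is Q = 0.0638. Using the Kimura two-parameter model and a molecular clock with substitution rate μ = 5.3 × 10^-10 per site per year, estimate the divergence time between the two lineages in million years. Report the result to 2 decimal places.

84.94

Under the Kimura two-parameter model, d = −½ ln(1 − 2P − Q) − ¼ ln(1 − 2Q).
1 − 2P − Q = 0.8942, giving −½ ln(0.8942) = 0.055913.
1 − 2Q = 0.8724, giving −¼ ln(0.8724) = 0.034127.
d = 0.055913 + 0.034127 = 0.090040.
Under a molecular clock d = 2μt, so t = d/(2μ) = 0.090040 / (2 × 5.3 × 10^-10) = 84.94 million years.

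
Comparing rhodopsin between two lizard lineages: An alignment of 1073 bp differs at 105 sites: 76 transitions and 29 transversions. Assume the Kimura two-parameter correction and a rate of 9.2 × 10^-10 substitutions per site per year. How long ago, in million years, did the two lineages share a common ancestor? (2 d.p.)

P = 76/1073 ≈ 0.070829 and Q = 29/1073 ≈ 0.027027.
Under the Kimura two-parameter model, d = −½ ln(1 − 2P − Q) − ¼ ln(1 − 2Q).
1 − 2P − Q = 0.831315, giving −½ ln(0.831315) = 0.092373.
1 − 2Q = 0.945946, giving −¼ ln(0.945946) = 0.013892.
d = 0.092373 + 0.013892 = 0.106265.
Under a molecular clock d = 2μt, so t = d/(2μ) = 0.106265 / (2 × 9.2 × 10^-10) = 57.75 million years.

57.75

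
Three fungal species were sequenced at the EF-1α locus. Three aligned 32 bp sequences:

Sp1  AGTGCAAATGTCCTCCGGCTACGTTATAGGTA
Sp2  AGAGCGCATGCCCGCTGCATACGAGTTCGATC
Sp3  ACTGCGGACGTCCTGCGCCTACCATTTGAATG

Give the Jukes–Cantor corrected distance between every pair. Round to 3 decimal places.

d(Sp1,Sp2) = 0.657, d(Sp1,Sp3) = 0.585, d(Sp2,Sp3) = 0.657

Sp1–Sp2: 14/32 sites differ → p = 0.4375, d = −0.75 ln(1 − 0.583333) = 0.656601 ≈ 0.657.
Sp1–Sp3: 13/32 sites differ → p = 0.40625, d = −0.75 ln(1 − 0.541667) = 0.585119 ≈ 0.585.
Sp2–Sp3: 14/32 sites differ → p = 0.4375, d = −0.75 ln(1 − 0.583333) = 0.656601 ≈ 0.657.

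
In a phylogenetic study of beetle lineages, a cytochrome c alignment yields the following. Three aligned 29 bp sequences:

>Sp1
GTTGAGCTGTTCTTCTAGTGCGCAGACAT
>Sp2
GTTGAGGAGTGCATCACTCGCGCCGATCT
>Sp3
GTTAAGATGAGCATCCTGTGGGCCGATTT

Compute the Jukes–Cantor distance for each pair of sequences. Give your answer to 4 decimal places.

d(Sp1,Sp2) = 0.5285, d(Sp1,Sp3) = 0.5285, d(Sp2,Sp3) = 0.4618

Sp1–Sp2: 11/29 sites differ → p ≈ 0.37931, d = −0.75 ln(1 − 0.505747) = 0.528531 ≈ 0.5285.
Sp1–Sp3: 11/29 sites differ → p ≈ 0.37931, d = −0.75 ln(1 − 0.505747) = 0.528531 ≈ 0.5285.
Sp2–Sp3: 10/29 sites differ → p ≈ 0.344828, d = −0.75 ln(1 − 0.459771) = 0.461822 ≈ 0.4618.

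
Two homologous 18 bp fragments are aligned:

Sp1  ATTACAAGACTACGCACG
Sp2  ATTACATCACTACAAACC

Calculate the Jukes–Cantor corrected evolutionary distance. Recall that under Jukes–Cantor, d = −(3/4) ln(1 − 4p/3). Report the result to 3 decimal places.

The sequences differ at 5 of 18 sites (7, 8, 14, 15, 18), so p = 5/18 ≈ 0.277778.
d = −(3/4) ln(1 − 4p/3) = −0.75 ln(1 − 0.370371) = −0.75 ln(0.629629)
  = −0.75 × (-0.462625) = 0.346969 substitutions/site.

0.347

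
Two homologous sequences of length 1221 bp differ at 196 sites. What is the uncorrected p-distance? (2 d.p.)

p = 196/1221 = 0.160524… ≈ 0.16 (to 2 d.p.).

0.16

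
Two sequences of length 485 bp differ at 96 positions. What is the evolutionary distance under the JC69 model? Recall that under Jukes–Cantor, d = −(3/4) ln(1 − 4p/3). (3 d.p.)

p = 96/485 ≈ 0.197938.
d = −(3/4) ln(1 − 4p/3) = −0.75 ln(1 − 0.263917) = −0.75 ln(0.736083)
  = −0.75 × (-0.306412) = 0.229809 substitutions/site.

0.230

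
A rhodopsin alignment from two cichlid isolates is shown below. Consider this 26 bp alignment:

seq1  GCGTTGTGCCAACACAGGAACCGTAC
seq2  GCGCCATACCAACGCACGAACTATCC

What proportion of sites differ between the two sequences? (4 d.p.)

The sequences differ at 9 of 26 positions (sites 4, 5, 6, 8, 14, 17, 22, 23, 25).
p = 9/26 = 0.346153… ≈ 0.3462 (to 4 d.p.).

0.3462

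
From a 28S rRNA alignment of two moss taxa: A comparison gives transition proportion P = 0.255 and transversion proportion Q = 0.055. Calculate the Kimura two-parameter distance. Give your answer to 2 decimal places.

0.45

Under the Kimura two-parameter model, d = −½ ln(1 − 2P − Q) − ¼ ln(1 − 2Q).
1 − 2P − Q = 0.435, giving −½ ln(0.435) = 0.416205.
1 − 2Q = 0.89, giving −¼ ln(0.89) = 0.029133.
d = 0.416205 + 0.029133 = 0.445338.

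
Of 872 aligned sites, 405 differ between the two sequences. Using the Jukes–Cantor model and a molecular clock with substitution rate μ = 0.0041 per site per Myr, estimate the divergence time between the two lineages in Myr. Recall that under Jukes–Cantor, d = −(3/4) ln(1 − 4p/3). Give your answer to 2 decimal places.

88.32

p = 405/872 ≈ 0.46445.
d = −(3/4) ln(1 − 4p/3) = −0.75 ln(1 − 0.619267) = −0.75 ln(0.380733)
  = −0.75 × (-0.965657) = 0.724243 substitutions/site.
Under a molecular clock d = 2μt, so t = d/(2μ) = 0.724243 / (2 × 0.0041) = 88.32 Myr.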